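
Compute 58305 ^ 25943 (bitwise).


0b1110001111000001 ^ 0b110010101010111 = 0b1000011010010110 = 34454

34454


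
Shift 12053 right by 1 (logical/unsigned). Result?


0b10111100010101 >> 1 = 0b1011110001010 = 6026

6026


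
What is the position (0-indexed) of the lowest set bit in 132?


0b10000100. Lowest set bit at position 2

2


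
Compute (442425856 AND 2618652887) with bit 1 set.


Step 1: 442425856 & 2618652887 = 403988480
Step 2: 403988480 | (1 << 1) = 403988480 | 2 = 403988482

403988482


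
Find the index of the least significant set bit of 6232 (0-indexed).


0b1100001011000. Lowest set bit at position 3

3


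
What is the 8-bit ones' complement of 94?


94 ^ 255 = 161

161


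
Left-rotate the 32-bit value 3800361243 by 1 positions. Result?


Rotate 0b11100010100001001110100100011011 left by 1 (32-bit) = 0b11000101000010011101001000110111 = 3305755191

3305755191


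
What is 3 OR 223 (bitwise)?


0b11 | 0b11011111 = 0b11011111 = 223

223


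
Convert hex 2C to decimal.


2C hex = 44 decimal

44


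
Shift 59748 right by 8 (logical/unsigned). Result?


0b1110100101100100 >> 8 = 0b11101001 = 233

233


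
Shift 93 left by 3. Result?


0b1011101 << 3 = 0b1011101000 = 744

744


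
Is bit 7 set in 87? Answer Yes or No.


0b1010111, bit 7 = 0. No

No


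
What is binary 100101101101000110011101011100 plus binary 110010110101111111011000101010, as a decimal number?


100101101101000110011101011100 + 110010110101111111011000101010 = 1011000100011000101110110000110 = 1485593990

1485593990


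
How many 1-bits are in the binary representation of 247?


0b11110111 has 7 set bits

7


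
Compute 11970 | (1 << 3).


11970 | (1 << 3) = 11970 | 8 = 11978

11978


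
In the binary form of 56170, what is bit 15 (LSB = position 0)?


0b1101101101101010, position 15 = 1

1


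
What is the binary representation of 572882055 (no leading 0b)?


572882055 = 100010001001010111110010000111 in binary

100010001001010111110010000111


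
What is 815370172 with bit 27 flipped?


815370172 ^ (1 << 27) = 815370172 ^ 134217728 = 949587900

949587900


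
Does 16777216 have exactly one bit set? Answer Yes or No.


0b1000000000000000000000000. Only one bit set => Yes

Yes


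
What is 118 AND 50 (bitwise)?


0b1110110 & 0b110010 = 0b110010 = 50

50


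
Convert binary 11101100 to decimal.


11101100 in decimal = 236

236


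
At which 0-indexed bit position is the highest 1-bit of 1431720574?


0b1010101010101100101001001111110. Highest set bit at position 30

30


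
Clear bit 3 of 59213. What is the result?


59213 & ~(1 << 3) = 59205

59205


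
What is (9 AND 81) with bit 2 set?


Step 1: 9 & 81 = 1
Step 2: 1 | (1 << 2) = 1 | 4 = 5

5


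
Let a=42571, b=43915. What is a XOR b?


42571 ^ 43915 = 3520

3520


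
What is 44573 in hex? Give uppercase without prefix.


44573 = AE1D hex

AE1D


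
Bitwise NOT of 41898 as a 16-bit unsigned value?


~0b1010001110101010 = 0b101110001010101 = 23637 (16-bit unsigned)

23637


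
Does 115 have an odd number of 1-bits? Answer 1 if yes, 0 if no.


0b1110011 has 5 ones => parity 1

1


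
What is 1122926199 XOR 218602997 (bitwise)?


0b1000010111011100111111001110111 ^ 0b1101000001111001110111110101 = 0b1001111111010011110001110000010 = 1340728194

1340728194


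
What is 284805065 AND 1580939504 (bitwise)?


0b10000111110011100011111001001 & 0b1011110001110110011100011110000 = 0b10000001110010000000011000000 = 272171200

272171200


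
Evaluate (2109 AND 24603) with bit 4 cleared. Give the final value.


Step 1: 2109 & 24603 = 25
Step 2: 25 & ~(1 << 4) = 9

9


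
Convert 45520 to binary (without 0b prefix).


45520 = 1011000111010000 in binary

1011000111010000


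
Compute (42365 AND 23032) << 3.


Step 1: 42365 & 23032 = 376
Step 2: 376 << 3 = 3008

3008


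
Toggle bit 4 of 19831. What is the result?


19831 ^ (1 << 4) = 19831 ^ 16 = 19815

19815


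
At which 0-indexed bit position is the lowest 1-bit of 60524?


0b1110110001101100. Lowest set bit at position 2

2


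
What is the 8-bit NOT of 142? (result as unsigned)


~0b10001110 = 0b1110001 = 113 (8-bit unsigned)

113


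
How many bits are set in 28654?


0b110111111101110 has 12 set bits

12


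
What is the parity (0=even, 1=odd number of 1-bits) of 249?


0b11111001 has 6 ones => parity 0

0


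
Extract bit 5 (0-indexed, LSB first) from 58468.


0b1110010001100100, position 5 = 1

1


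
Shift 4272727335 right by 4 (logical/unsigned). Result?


0b11111110101011001010010100100111 >> 4 = 0b1111111010101100101001010010 = 267045458

267045458


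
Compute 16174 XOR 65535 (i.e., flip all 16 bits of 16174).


16174 ^ 65535 = 49361

49361


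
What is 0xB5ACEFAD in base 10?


B5ACEFAD hex = 3048009645 decimal

3048009645


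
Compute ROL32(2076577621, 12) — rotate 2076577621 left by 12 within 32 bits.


Rotate 0b1111011110001100000111101010101 left by 12 (32-bit) = 0b1100000111101010101011110111100 = 1626691516

1626691516


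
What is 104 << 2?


0b1101000 << 2 = 0b110100000 = 416

416


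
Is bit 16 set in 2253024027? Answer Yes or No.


0b10000110010010100110101100011011, bit 16 = 0. No

No


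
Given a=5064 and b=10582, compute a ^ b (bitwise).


5064 ^ 10582 = 15006

15006


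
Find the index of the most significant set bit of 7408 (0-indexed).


0b1110011110000. Highest set bit at position 12

12


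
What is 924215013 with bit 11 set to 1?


924215013 | (1 << 11) = 924215013 | 2048 = 924217061

924217061


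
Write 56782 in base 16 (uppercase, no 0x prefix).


56782 = DDCE hex

DDCE


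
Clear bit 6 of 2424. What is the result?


2424 & ~(1 << 6) = 2360

2360


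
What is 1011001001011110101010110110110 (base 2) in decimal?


1011001001011110101010110110110 in decimal = 1496274358

1496274358


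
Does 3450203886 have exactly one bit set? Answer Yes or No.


0b11001101101001011110111011101110. Multiple bits set => No

No


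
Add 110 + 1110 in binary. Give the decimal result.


110 + 1110 = 10100 = 20

20


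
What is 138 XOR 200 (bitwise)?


0b10001010 ^ 0b11001000 = 0b1000010 = 66

66


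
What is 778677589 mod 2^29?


778677589 & 536870911 = 241806677

241806677


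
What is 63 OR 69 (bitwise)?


0b111111 | 0b1000101 = 0b1111111 = 127

127


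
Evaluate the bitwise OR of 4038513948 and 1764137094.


0b11110000101101101101010100011100 | 0b1101001001001101001100010000110 = 0b11111001101101101101110110011110 = 4189511070

4189511070


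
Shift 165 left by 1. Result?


0b10100101 << 1 = 0b101001010 = 330

330


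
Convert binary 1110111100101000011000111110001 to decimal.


1110111100101000011000111110001 in decimal = 2006200817

2006200817


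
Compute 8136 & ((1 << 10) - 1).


8136 & 1023 = 968

968


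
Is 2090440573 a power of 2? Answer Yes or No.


0b1111100100110011001011101111101. Multiple bits set => No

No


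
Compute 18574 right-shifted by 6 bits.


0b100100010001110 >> 6 = 0b100100010 = 290

290


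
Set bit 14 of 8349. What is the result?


8349 | (1 << 14) = 8349 | 16384 = 24733

24733


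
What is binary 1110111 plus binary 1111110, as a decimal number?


1110111 + 1111110 = 11110101 = 245

245


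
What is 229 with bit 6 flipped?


229 ^ (1 << 6) = 229 ^ 64 = 165

165


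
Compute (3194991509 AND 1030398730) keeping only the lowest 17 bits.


Step 1: 3194991509 & 1030398730 = 1013621504
Step 2: 1013621504 & 131071 = 41728

41728


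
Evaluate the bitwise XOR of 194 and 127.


0b11000010 ^ 0b1111111 = 0b10111101 = 189

189


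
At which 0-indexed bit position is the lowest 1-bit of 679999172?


0b101000100001111111011011000100. Lowest set bit at position 2

2


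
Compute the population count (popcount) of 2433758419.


0b10010001000100000011010011010011 has 12 set bits

12


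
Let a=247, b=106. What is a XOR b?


247 ^ 106 = 157

157


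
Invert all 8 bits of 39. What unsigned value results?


39 ^ 255 = 216

216


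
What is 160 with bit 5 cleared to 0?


160 & ~(1 << 5) = 128

128


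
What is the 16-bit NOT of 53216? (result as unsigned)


~0b1100111111100000 = 0b11000000011111 = 12319 (16-bit unsigned)

12319


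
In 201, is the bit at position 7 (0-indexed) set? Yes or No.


0b11001001, bit 7 = 1. Yes

Yes


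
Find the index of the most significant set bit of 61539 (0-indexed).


0b1111000001100011. Highest set bit at position 15

15


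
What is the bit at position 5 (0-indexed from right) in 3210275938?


0b10111111010110001110110001100010, position 5 = 1

1


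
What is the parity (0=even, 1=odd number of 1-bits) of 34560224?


0b10000011110101100011100000 has 11 ones => parity 1

1


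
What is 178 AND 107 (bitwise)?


0b10110010 & 0b1101011 = 0b100010 = 34

34


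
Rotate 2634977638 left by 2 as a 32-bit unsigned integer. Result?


Rotate 0b10011101000011101001000101100110 left by 2 (32-bit) = 0b1110100001110100100010110011010 = 1949975962

1949975962


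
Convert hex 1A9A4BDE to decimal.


1A9A4BDE hex = 446319582 decimal

446319582


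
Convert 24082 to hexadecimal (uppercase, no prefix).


24082 = 5E12 hex

5E12


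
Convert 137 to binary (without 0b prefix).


137 = 10001001 in binary

10001001


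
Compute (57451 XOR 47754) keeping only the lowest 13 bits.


Step 1: 57451 ^ 47754 = 23265
Step 2: 23265 & 8191 = 6881

6881


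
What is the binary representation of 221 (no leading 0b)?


221 = 11011101 in binary

11011101


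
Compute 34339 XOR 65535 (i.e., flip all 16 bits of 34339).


34339 ^ 65535 = 31196

31196


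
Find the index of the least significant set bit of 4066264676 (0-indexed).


0b11110010010111100100011001100100. Lowest set bit at position 2

2


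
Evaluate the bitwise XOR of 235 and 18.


0b11101011 ^ 0b10010 = 0b11111001 = 249

249


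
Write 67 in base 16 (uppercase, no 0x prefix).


67 = 43 hex

43


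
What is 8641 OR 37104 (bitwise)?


0b10000111000001 | 0b1001000011110000 = 0b1011000111110001 = 45553

45553


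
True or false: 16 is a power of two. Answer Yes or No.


0b10000. Only one bit set => Yes

Yes


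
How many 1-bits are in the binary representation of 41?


0b101001 has 3 set bits

3


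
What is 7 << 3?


0b111 << 3 = 0b111000 = 56

56


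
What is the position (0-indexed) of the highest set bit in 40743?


0b1001111100100111. Highest set bit at position 15

15


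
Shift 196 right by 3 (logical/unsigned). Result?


0b11000100 >> 3 = 0b11000 = 24

24


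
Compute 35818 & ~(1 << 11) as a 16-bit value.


35818 & ~(1 << 11) = 33770

33770


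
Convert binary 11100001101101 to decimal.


11100001101101 in decimal = 14445

14445


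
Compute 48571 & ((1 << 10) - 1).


48571 & 1023 = 443

443


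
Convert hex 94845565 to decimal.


94845565 hex = 2491700581 decimal

2491700581


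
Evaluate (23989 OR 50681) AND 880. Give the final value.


Step 1: 23989 | 50681 = 56829
Step 2: 56829 & 880 = 368

368


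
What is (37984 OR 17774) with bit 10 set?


Step 1: 37984 | 17774 = 54638
Step 2: 54638 | (1 << 10) = 54638 | 1024 = 54638

54638


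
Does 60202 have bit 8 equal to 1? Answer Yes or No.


0b1110101100101010, bit 8 = 1. Yes

Yes


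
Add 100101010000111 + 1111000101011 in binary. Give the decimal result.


100101010000111 + 1111000101011 = 110100010110010 = 26802

26802


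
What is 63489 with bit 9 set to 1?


63489 | (1 << 9) = 63489 | 512 = 64001

64001


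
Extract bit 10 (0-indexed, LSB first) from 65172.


0b1111111010010100, position 10 = 1

1


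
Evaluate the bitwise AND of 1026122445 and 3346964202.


0b111101001010010110001011001101 & 0b11000111011111101001111011101010 = 0b101001010000000001011001000 = 86508232

86508232


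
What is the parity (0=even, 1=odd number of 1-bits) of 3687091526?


0b11011011110001001000110101000110 has 16 ones => parity 0

0


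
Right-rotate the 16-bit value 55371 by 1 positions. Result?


Rotate 0b1101100001001011 right by 1 (16-bit) = 0b1110110000100101 = 60453

60453


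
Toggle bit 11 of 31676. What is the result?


31676 ^ (1 << 11) = 31676 ^ 2048 = 29628

29628


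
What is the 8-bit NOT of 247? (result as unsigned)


~0b11110111 = 0b1000 = 8 (8-bit unsigned)

8


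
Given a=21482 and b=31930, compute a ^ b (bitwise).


21482 ^ 31930 = 12112

12112


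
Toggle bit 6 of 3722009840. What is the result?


3722009840 ^ (1 << 6) = 3722009840 ^ 64 = 3722009776

3722009776


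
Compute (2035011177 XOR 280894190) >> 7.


Step 1: 2035011177 ^ 280894190 = 1777718407
Step 2: 1777718407 >> 7 = 13888425

13888425


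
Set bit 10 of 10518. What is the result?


10518 | (1 << 10) = 10518 | 1024 = 11542

11542


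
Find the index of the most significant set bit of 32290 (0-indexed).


0b111111000100010. Highest set bit at position 14

14


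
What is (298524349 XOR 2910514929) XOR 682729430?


Step 1: 298524349 ^ 2910514929 = 3165777996
Step 2: 3165777996 ^ 682729430 = 2483056538

2483056538


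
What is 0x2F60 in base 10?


2F60 hex = 12128 decimal

12128


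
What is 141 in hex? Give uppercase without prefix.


141 = 8D hex

8D


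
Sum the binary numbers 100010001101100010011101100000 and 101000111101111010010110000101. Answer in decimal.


100010001101100010011101100000 + 101000111101111010010110000101 = 1001011001011011100110011100101 = 1261292773

1261292773


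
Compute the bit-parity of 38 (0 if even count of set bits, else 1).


0b100110 has 3 ones => parity 1

1


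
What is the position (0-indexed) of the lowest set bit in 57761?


0b1110000110100001. Lowest set bit at position 0

0


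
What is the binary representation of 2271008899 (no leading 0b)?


2271008899 = 10000111010111001101100010000011 in binary

10000111010111001101100010000011


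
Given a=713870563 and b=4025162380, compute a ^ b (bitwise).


713870563 ^ 4025162380 = 3311916655

3311916655


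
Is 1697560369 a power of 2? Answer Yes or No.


0b1100101001011101011011100110001. Multiple bits set => No

No


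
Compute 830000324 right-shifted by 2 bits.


0b110001011110001100110011000100 >> 2 = 0b1100010111100011001100110001 = 207500081

207500081


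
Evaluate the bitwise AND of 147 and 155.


0b10010011 & 0b10011011 = 0b10010011 = 147

147


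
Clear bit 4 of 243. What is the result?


243 & ~(1 << 4) = 227

227


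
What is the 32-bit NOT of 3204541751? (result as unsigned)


~0b10111111000000010110110100110111 = 0b1000000111111101001001011001000 = 1090425544 (32-bit unsigned)

1090425544


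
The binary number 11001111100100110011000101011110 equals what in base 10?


11001111100100110011000101011110 in decimal = 3482530142

3482530142


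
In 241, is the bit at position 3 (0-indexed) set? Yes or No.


0b11110001, bit 3 = 0. No

No


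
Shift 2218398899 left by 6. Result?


0b10000100001110100001010010110011 << 6 = 0b10000100001110100001010010110011000000 = 141977529536

141977529536


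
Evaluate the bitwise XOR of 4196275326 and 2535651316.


0b11111010000111100001010001111110 ^ 0b10010111001000101111011111110100 = 0b1101101001111001110001110001010 = 1832706954

1832706954


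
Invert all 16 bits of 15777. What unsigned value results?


15777 ^ 65535 = 49758

49758


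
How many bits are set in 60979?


0b1110111000110011 has 10 set bits

10


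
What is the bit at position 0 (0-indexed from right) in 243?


0b11110011, position 0 = 1

1


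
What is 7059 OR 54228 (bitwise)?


0b1101110010011 | 0b1101001111010100 = 0b1101101111010111 = 56279

56279


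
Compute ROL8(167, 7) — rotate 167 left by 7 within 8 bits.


Rotate 0b10100111 left by 7 (8-bit) = 0b11010011 = 211

211


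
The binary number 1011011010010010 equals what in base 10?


1011011010010010 in decimal = 46738

46738


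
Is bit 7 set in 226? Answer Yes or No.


0b11100010, bit 7 = 1. Yes

Yes


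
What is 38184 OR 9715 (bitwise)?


0b1001010100101000 | 0b10010111110011 = 0b1011010111111011 = 46587

46587


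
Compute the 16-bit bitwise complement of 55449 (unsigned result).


~0b1101100010011001 = 0b10011101100110 = 10086 (16-bit unsigned)

10086


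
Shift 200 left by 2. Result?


0b11001000 << 2 = 0b1100100000 = 800

800


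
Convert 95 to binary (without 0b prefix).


95 = 1011111 in binary

1011111


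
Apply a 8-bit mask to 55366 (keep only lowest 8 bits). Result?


55366 & 255 = 70

70


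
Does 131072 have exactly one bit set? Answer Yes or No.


0b100000000000000000. Only one bit set => Yes

Yes


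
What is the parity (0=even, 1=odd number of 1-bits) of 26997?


0b110100101110101 has 9 ones => parity 1

1


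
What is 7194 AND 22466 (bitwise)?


0b1110000011010 & 0b101011111000010 = 0b1010000000010 = 5122

5122


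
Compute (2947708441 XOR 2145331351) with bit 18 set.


Step 1: 2947708441 ^ 2145331351 = 3496828558
Step 2: 3496828558 | (1 << 18) = 3496828558 | 262144 = 3496828558

3496828558


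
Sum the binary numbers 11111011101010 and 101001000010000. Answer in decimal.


11111011101010 + 101001000010000 = 1001000011111010 = 37114

37114


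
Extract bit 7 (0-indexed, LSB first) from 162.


0b10100010, position 7 = 1

1


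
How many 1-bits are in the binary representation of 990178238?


0b111011000001001110101110111110 has 18 set bits

18


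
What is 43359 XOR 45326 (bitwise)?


0b1010100101011111 ^ 0b1011000100001110 = 0b1100001010001 = 6225

6225


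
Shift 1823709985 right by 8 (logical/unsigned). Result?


0b1101100101100111001101100100001 >> 8 = 0b11011001011001110011011 = 7123867

7123867


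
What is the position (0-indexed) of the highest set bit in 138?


0b10001010. Highest set bit at position 7

7


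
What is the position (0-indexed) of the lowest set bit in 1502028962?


0b1011001100001110010010010100010. Lowest set bit at position 1

1


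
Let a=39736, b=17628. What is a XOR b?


39736 ^ 17628 = 57316

57316


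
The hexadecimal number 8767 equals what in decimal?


8767 hex = 34663 decimal

34663


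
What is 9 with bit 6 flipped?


9 ^ (1 << 6) = 9 ^ 64 = 73

73


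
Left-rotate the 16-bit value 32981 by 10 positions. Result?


Rotate 0b1000000011010101 left by 10 (16-bit) = 0b101011000000011 = 22019

22019


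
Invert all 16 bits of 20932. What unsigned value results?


20932 ^ 65535 = 44603

44603


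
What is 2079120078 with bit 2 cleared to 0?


2079120078 & ~(1 << 2) = 2079120074

2079120074


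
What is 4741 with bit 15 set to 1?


4741 | (1 << 15) = 4741 | 32768 = 37509

37509


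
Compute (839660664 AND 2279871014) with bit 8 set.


Step 1: 839660664 & 2279871014 = 33820704
Step 2: 33820704 | (1 << 8) = 33820704 | 256 = 33820960

33820960


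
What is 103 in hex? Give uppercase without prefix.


103 = 67 hex

67


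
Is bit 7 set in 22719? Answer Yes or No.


0b101100010111111, bit 7 = 1. Yes

Yes


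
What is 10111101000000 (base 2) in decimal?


10111101000000 in decimal = 12096

12096


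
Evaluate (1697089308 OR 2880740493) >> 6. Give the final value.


Step 1: 1697089308 | 2880740493 = 4021788573
Step 2: 4021788573 >> 6 = 62840446

62840446


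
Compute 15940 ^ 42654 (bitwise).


0b11111001000100 ^ 0b1010011010011110 = 0b1001100011011010 = 39130

39130


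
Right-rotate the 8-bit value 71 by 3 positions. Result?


Rotate 0b1000111 right by 3 (8-bit) = 0b11101000 = 232

232


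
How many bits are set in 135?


0b10000111 has 4 set bits

4


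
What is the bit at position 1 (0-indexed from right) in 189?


0b10111101, position 1 = 0

0


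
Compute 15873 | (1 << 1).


15873 | (1 << 1) = 15873 | 2 = 15875

15875


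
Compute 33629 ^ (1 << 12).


33629 ^ (1 << 12) = 33629 ^ 4096 = 37725

37725


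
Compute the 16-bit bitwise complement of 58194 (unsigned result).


~0b1110001101010010 = 0b1110010101101 = 7341 (16-bit unsigned)

7341


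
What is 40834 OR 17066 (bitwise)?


0b1001111110000010 | 0b100001010101010 = 0b1101111110101010 = 57258

57258


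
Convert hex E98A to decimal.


E98A hex = 59786 decimal

59786


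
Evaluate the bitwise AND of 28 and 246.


0b11100 & 0b11110110 = 0b10100 = 20

20


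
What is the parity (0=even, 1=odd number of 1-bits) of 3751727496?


0b11011111100111101101000110001000 has 18 ones => parity 0

0


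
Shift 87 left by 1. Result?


0b1010111 << 1 = 0b10101110 = 174

174


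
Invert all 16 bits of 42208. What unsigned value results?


42208 ^ 65535 = 23327

23327


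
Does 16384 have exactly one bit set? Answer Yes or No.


0b100000000000000. Only one bit set => Yes

Yes


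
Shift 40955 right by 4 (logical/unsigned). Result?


0b1001111111111011 >> 4 = 0b100111111111 = 2559

2559


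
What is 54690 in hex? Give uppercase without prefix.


54690 = D5A2 hex

D5A2


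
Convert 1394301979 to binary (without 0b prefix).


1394301979 = 1010011000110110101110000011011 in binary

1010011000110110101110000011011


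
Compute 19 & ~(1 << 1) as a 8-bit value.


19 & ~(1 << 1) = 17

17


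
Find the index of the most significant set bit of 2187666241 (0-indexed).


0b10000010011001010010001101000001. Highest set bit at position 31

31


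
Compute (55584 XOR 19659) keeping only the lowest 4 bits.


Step 1: 55584 ^ 19659 = 38379
Step 2: 38379 & 15 = 11

11


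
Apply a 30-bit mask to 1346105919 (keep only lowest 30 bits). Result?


1346105919 & 1073741823 = 272364095

272364095


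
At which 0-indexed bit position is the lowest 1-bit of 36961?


0b1001000001100001. Lowest set bit at position 0

0


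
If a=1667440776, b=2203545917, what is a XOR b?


1667440776 ^ 2203545917 = 3761525173

3761525173


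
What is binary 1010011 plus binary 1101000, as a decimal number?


1010011 + 1101000 = 10111011 = 187

187


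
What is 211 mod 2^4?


211 & 15 = 3

3


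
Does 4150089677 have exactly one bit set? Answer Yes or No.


0b11110111010111010101011111001101. Multiple bits set => No

No


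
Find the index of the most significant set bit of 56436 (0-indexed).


0b1101110001110100. Highest set bit at position 15

15


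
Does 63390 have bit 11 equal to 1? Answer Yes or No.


0b1111011110011110, bit 11 = 0. No

No


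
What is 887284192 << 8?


0b110100111000101110000111100000 << 8 = 0b11010011100010111000011110000000000000 = 227144753152

227144753152


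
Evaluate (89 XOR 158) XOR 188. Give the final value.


Step 1: 89 ^ 158 = 199
Step 2: 199 ^ 188 = 123

123


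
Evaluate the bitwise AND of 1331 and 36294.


0b10100110011 & 0b1000110111000110 = 0b10100000010 = 1282

1282


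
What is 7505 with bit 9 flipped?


7505 ^ (1 << 9) = 7505 ^ 512 = 8017

8017


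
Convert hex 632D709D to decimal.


632D709D hex = 1663922333 decimal

1663922333


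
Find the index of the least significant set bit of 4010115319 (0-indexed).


0b11101111000001011000000011110111. Lowest set bit at position 0

0


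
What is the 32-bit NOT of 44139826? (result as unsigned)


~0b10101000011000010100110010 = 0b11111101010111100111101011001101 = 4250827469 (32-bit unsigned)

4250827469


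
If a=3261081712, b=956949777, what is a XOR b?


3261081712 ^ 956949777 = 4218015073

4218015073


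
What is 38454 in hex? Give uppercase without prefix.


38454 = 9636 hex

9636


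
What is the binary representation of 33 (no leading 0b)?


33 = 100001 in binary

100001


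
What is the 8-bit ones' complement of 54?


54 ^ 255 = 201

201


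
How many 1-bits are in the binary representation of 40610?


0b1001111010100010 has 8 set bits

8


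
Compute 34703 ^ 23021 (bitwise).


0b1000011110001111 ^ 0b101100111101101 = 0b1101111001100010 = 56930

56930


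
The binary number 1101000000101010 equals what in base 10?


1101000000101010 in decimal = 53290

53290


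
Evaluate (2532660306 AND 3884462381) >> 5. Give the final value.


Step 1: 2532660306 & 3884462381 = 2256539648
Step 2: 2256539648 >> 5 = 70516864

70516864


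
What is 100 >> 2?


0b1100100 >> 2 = 0b11001 = 25

25


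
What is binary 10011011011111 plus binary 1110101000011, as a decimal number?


10011011011111 + 1110101000011 = 100010000100010 = 17442

17442


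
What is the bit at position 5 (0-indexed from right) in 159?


0b10011111, position 5 = 0

0


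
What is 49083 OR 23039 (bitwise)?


0b1011111110111011 | 0b101100111111111 = 0b1111111111111111 = 65535

65535


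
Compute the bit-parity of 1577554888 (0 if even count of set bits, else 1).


0b1011110000001111001001111001000 has 15 ones => parity 1

1


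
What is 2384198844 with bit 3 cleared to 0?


2384198844 & ~(1 << 3) = 2384198836

2384198836


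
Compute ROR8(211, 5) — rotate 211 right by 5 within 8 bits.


Rotate 0b11010011 right by 5 (8-bit) = 0b10011110 = 158

158


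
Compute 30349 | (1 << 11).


30349 | (1 << 11) = 30349 | 2048 = 32397

32397


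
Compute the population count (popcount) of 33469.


0b1000001010111101 has 8 set bits

8


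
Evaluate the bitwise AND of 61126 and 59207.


0b1110111011000110 & 0b1110011101000111 = 0b1110011001000110 = 58950

58950


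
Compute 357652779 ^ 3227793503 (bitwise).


0b10101010100010101100100101011 ^ 0b11000000011001000011100001011111 = 0b11010101001101010110000101110100 = 3577045364

3577045364


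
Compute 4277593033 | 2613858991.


0b11111110111101101110001111001001 | 0b10011011110011000101001010101111 = 0b11111111111111101111001111101111 = 4294898671

4294898671


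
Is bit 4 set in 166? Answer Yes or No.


0b10100110, bit 4 = 0. No

No


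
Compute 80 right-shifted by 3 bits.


0b1010000 >> 3 = 0b1010 = 10

10


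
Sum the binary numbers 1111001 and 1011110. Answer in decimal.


1111001 + 1011110 = 11010111 = 215

215


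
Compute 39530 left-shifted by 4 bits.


0b1001101001101010 << 4 = 0b10011010011010100000 = 632480

632480


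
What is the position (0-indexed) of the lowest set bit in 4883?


0b1001100010011. Lowest set bit at position 0

0


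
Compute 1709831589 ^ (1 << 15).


1709831589 ^ (1 << 15) = 1709831589 ^ 32768 = 1709798821

1709798821


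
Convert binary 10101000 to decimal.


10101000 in decimal = 168

168


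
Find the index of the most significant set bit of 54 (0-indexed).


0b110110. Highest set bit at position 5

5


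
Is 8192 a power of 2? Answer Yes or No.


0b10000000000000. Only one bit set => Yes

Yes


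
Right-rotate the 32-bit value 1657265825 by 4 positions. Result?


Rotate 0b1100010110001111101111010100001 right by 4 (32-bit) = 0b10110001011000111110111101010 = 372014570

372014570


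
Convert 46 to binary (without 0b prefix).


46 = 101110 in binary

101110


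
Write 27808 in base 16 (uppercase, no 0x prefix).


27808 = 6CA0 hex

6CA0


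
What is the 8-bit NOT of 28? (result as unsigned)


~0b11100 = 0b11100011 = 227 (8-bit unsigned)

227


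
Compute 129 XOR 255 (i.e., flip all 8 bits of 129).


129 ^ 255 = 126

126


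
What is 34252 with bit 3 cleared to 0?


34252 & ~(1 << 3) = 34244

34244


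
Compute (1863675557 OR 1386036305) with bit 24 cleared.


Step 1: 1863675557 | 1386036305 = 2141028085
Step 2: 2141028085 & ~(1 << 24) = 2124250869

2124250869


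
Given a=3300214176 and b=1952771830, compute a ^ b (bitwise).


3300214176 ^ 1952771830 = 2966530902

2966530902


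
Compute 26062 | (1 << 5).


26062 | (1 << 5) = 26062 | 32 = 26094

26094


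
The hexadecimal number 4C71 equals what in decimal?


4C71 hex = 19569 decimal

19569


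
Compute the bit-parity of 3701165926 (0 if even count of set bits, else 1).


0b11011100100110110100111101100110 has 19 ones => parity 1

1


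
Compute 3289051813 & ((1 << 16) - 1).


3289051813 & 65535 = 62117

62117


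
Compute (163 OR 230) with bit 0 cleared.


Step 1: 163 | 230 = 231
Step 2: 231 & ~(1 << 0) = 230

230


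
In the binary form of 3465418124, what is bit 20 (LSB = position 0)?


0b11001110100011100001010110001100, position 20 = 0

0


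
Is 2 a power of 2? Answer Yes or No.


0b10. Only one bit set => Yes

Yes


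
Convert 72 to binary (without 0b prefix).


72 = 1001000 in binary

1001000


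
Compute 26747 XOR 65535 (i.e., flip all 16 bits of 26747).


26747 ^ 65535 = 38788

38788


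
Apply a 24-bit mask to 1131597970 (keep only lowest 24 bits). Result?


1131597970 & 16777215 = 7524498

7524498


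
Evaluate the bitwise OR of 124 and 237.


0b1111100 | 0b11101101 = 0b11111101 = 253

253


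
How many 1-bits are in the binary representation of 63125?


0b1111011010010101 has 10 set bits

10


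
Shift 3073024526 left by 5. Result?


0b10110111001010101010001000001110 << 5 = 0b1011011100101010101000100000111000000 = 98336784832

98336784832


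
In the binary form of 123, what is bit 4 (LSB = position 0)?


0b1111011, position 4 = 1

1


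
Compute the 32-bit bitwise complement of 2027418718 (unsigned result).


~0b1111000110101111111010001011110 = 0b10000111001010000000101110100001 = 2267548577 (32-bit unsigned)

2267548577


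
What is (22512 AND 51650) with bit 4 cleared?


Step 1: 22512 & 51650 = 16832
Step 2: 16832 & ~(1 << 4) = 16832

16832


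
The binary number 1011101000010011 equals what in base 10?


1011101000010011 in decimal = 47635

47635


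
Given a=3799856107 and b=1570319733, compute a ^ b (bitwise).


3799856107 ^ 1570319733 = 3219398302

3219398302


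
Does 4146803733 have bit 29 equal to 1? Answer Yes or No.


0b11110111001010110011010000010101, bit 29 = 1. Yes

Yes


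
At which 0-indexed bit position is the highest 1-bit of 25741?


0b110010010001101. Highest set bit at position 14

14


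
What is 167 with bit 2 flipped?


167 ^ (1 << 2) = 167 ^ 4 = 163

163


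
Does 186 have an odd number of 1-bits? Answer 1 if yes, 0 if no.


0b10111010 has 5 ones => parity 1

1


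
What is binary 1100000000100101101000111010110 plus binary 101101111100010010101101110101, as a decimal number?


1100000000100101101000111010110 + 101101111100010010101101110101 = 10001110000000111111110101001011 = 2382626123

2382626123


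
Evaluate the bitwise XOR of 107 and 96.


0b1101011 ^ 0b1100000 = 0b1011 = 11

11


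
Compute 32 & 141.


0b100000 & 0b10001101 = 0b0 = 0

0


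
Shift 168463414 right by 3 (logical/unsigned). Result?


0b1010000010101000110000110110 >> 3 = 0b1010000010101000110000110 = 21057926

21057926


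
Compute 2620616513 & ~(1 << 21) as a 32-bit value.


2620616513 & ~(1 << 21) = 2618519361

2618519361


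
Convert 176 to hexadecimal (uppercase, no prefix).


176 = B0 hex

B0


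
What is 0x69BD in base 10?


69BD hex = 27069 decimal

27069


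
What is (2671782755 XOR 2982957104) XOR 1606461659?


Step 1: 2671782755 ^ 2982957104 = 780958547
Step 2: 780958547 ^ 1606461659 = 1900860296

1900860296


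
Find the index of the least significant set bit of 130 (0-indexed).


0b10000010. Lowest set bit at position 1

1


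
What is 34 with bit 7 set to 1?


34 | (1 << 7) = 34 | 128 = 162

162


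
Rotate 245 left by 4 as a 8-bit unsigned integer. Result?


Rotate 0b11110101 left by 4 (8-bit) = 0b1011111 = 95

95


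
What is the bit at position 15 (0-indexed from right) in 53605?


0b1101000101100101, position 15 = 1

1


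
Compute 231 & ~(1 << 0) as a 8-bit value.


231 & ~(1 << 0) = 230

230


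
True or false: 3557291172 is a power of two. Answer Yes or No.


0b11010100000001111111010010100100. Multiple bits set => No

No


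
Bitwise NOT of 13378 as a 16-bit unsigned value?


~0b11010001000010 = 0b1100101110111101 = 52157 (16-bit unsigned)

52157


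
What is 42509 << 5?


0b1010011000001101 << 5 = 0b101001100000110100000 = 1360288

1360288


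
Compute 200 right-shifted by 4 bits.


0b11001000 >> 4 = 0b1100 = 12

12


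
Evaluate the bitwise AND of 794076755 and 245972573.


0b101111010101001010011001010011 & 0b1110101010010011111001011101 = 0b1110000000000010011001010001 = 234890833

234890833


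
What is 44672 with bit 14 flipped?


44672 ^ (1 << 14) = 44672 ^ 16384 = 61056

61056


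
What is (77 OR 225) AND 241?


Step 1: 77 | 225 = 237
Step 2: 237 & 241 = 225

225


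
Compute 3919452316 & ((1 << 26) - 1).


3919452316 & 67108863 = 27138204

27138204


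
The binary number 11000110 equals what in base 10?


11000110 in decimal = 198

198


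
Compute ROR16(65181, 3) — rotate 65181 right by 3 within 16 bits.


Rotate 0b1111111010011101 right by 3 (16-bit) = 0b1011111111010011 = 49107

49107


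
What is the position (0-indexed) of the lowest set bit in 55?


0b110111. Lowest set bit at position 0

0


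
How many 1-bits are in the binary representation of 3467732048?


0b11001110101100010110010001010000 has 14 set bits

14


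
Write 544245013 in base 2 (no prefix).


544245013 = 100000011100001000010100010101 in binary

100000011100001000010100010101


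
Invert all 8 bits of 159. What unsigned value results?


159 ^ 255 = 96

96


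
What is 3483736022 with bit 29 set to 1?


3483736022 | (1 << 29) = 3483736022 | 536870912 = 4020606934

4020606934


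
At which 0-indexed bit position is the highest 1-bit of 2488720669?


0b10010100010101101101110100011101. Highest set bit at position 31

31


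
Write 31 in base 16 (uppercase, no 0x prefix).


31 = 1F hex

1F


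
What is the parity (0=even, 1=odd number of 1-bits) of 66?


0b1000010 has 2 ones => parity 0

0


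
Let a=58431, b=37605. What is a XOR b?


58431 ^ 37605 = 30426

30426


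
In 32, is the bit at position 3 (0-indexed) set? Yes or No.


0b100000, bit 3 = 0. No

No


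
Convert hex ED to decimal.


ED hex = 237 decimal

237


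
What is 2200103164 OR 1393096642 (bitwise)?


0b10000011001000101110100011111100 | 0b1010011000010001111011111000010 = 0b11010011001010101111111111111110 = 3542810622

3542810622


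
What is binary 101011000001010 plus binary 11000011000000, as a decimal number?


101011000001010 + 11000011000000 = 1000011011001010 = 34506

34506


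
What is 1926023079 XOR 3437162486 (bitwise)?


0b1110010110011001100011110100111 ^ 0b11001100110111101110111111110110 = 0b10111110000100100010100001010001 = 3188861009

3188861009


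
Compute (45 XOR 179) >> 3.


Step 1: 45 ^ 179 = 158
Step 2: 158 >> 3 = 19

19


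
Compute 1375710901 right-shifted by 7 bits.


0b1010001111111111010111010110101 >> 7 = 0b101000111111111101011101 = 10747741

10747741


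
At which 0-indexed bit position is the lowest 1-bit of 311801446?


0b10010100101011011011001100110. Lowest set bit at position 1

1


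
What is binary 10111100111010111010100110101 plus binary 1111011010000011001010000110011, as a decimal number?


10111100111010111010100110101 + 1111011010000011001010000110011 = 10010010110111110000100101101000 = 2464090472

2464090472


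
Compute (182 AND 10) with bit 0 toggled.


Step 1: 182 & 10 = 2
Step 2: 2 ^ (1 << 0) = 2 ^ 1 = 3

3


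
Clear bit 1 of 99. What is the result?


99 & ~(1 << 1) = 97

97


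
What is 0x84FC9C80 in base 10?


84FC9C80 hex = 2231147648 decimal

2231147648


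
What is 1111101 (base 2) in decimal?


1111101 in decimal = 125

125


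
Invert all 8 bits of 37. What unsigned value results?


37 ^ 255 = 218

218


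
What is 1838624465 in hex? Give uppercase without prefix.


1838624465 = 6D972ED1 hex

6D972ED1


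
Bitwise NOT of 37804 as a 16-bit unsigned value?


~0b1001001110101100 = 0b110110001010011 = 27731 (16-bit unsigned)

27731


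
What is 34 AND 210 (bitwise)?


0b100010 & 0b11010010 = 0b10 = 2

2


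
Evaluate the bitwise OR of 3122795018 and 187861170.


0b10111010001000100001001000001010 | 0b1011001100101000100010110010 = 0b10111011001100101001101010111010 = 3140655802

3140655802


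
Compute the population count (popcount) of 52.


0b110100 has 3 set bits

3


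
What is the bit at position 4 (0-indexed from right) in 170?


0b10101010, position 4 = 0

0


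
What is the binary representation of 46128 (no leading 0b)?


46128 = 1011010000110000 in binary

1011010000110000


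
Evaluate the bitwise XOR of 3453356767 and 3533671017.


0b11001101110101100000101011011111 ^ 0b11010010100111111000101001101001 = 0b11111010010011000000010110110 = 524910774

524910774


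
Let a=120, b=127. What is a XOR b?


120 ^ 127 = 7

7


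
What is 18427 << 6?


0b100011111111011 << 6 = 0b100011111111011000000 = 1179328

1179328


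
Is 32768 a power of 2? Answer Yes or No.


0b1000000000000000. Only one bit set => Yes

Yes


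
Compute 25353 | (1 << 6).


25353 | (1 << 6) = 25353 | 64 = 25417

25417


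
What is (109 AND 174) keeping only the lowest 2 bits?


Step 1: 109 & 174 = 44
Step 2: 44 & 3 = 0

0


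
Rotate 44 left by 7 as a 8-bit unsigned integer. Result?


Rotate 0b101100 left by 7 (8-bit) = 0b10110 = 22

22


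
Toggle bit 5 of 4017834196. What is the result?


4017834196 ^ (1 << 5) = 4017834196 ^ 32 = 4017834228

4017834228


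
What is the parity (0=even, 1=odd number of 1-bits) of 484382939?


0b11100110111110001100011011011 has 18 ones => parity 0

0


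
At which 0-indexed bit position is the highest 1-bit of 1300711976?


0b1001101100001110100101000101000. Highest set bit at position 30

30


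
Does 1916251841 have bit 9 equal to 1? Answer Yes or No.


0b1110010001101111010111011000001, bit 9 = 1. Yes

Yes


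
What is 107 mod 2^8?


107 & 255 = 107

107


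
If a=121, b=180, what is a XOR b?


121 ^ 180 = 205

205


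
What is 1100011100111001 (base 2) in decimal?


1100011100111001 in decimal = 51001

51001


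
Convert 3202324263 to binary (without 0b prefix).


3202324263 = 10111110110111111001011100100111 in binary

10111110110111111001011100100111


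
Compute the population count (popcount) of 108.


0b1101100 has 4 set bits

4


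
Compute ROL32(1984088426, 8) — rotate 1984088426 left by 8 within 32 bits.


Rotate 0b1110110010000101100100101101010 left by 8 (32-bit) = 0b1000010110010010110101001110110 = 1120496246

1120496246
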